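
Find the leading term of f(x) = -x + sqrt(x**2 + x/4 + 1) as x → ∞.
1/8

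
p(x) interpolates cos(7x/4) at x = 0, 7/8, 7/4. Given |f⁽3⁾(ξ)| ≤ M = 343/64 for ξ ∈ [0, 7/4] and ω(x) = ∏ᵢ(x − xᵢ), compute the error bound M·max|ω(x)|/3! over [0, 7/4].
117649*sqrt(3)/884736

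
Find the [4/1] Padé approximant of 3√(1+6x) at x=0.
(729*x**4/40 - 81*x**3/5 + 243*x**2/10 + 108*x/5 + 3)/(21*x/5 + 1)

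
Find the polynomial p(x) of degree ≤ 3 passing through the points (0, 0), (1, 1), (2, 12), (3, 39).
x**3 + 2*x**2 - 2*x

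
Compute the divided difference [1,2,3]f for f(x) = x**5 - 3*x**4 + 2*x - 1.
15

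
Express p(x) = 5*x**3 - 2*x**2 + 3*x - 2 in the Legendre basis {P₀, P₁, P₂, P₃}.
(-8/3)P₀ + (6)P₁ + (-4/3)P₂ + (2)P₃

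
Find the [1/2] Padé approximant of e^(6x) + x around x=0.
(127*x/31 + 1)/(72*x**2/31 - 90*x/31 + 1)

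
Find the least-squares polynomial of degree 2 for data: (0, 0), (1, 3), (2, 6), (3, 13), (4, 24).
16/35 + (3/35)x + (10/7)x²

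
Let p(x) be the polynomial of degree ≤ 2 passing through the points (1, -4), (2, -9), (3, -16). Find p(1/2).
-9/4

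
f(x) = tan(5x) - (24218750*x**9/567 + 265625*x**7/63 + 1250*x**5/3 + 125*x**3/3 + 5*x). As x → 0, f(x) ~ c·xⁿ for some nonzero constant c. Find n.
11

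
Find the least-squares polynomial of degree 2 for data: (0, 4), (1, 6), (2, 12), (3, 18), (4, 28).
136/35 + (10/7)x + (8/7)x²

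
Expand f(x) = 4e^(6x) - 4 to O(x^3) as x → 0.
24*x + 72*x**2 + O(x**3)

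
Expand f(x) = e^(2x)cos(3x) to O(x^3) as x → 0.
1 + 2*x - 5*x**2/2 + O(x**3)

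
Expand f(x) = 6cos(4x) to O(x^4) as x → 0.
6 - 48*x**2 + O(x**4)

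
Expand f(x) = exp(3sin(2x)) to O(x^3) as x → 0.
1 + 6*x + 18*x**2 + O(x**3)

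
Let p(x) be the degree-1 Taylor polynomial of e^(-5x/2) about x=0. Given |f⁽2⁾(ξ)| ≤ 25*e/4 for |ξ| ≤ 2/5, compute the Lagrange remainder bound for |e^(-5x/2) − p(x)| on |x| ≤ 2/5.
e/2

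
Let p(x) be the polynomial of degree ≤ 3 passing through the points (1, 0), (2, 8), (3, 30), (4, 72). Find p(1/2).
-5/8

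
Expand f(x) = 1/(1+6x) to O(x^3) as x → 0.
1 - 6*x + 36*x**2 + O(x**3)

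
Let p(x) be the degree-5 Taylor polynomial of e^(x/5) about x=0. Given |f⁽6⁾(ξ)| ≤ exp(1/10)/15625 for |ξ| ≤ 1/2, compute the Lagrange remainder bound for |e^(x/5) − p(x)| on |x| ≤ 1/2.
exp(1/10)/720000000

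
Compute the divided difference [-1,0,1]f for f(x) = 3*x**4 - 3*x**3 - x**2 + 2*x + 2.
2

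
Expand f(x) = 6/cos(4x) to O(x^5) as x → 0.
6 + 48*x**2 + 320*x**4 + O(x**5)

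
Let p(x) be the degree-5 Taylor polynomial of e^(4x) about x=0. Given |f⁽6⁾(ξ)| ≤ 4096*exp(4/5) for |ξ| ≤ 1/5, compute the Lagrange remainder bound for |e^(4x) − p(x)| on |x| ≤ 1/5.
256*exp(4/5)/703125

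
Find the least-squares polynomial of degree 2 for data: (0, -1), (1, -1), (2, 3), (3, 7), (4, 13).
-9/7 + (6/35)x + (6/7)x²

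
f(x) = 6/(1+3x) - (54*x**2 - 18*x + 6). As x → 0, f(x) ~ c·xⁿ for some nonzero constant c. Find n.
3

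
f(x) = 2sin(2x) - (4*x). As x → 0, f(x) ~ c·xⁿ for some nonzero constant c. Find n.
3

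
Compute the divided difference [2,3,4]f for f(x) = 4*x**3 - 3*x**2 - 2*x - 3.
33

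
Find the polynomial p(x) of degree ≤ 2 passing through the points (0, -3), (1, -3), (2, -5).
-x**2 + x - 3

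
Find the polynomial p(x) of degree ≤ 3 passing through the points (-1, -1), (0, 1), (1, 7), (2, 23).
x**3 + 2*x**2 + 3*x + 1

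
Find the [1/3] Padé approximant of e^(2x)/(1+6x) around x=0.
(11*x/16 + 1)/(91*x**3/24 - 29*x**2/4 + 75*x/16 + 1)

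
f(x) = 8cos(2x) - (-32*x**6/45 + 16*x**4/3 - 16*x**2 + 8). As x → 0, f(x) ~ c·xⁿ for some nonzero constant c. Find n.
8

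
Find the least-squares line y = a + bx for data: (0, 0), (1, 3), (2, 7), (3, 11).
a = -3/10, b = 37/10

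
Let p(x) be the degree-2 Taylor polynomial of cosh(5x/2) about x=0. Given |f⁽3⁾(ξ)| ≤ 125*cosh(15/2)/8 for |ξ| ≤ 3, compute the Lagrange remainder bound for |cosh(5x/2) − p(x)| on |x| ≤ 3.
1125*cosh(15/2)/16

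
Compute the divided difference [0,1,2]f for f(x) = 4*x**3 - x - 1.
12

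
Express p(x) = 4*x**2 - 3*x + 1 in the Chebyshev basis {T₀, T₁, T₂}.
(3)T₀ + (-3)T₁ + (2)T₂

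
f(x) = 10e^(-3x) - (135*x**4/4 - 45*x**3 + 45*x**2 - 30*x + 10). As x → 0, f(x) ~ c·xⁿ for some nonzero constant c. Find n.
5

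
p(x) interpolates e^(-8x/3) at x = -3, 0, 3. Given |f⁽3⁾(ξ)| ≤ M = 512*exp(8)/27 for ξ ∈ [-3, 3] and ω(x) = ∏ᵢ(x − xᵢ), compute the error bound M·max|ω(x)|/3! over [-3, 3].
512*sqrt(3)*exp(8)/27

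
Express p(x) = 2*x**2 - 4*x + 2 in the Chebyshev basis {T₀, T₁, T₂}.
(3)T₀ + (-4)T₁ + T₂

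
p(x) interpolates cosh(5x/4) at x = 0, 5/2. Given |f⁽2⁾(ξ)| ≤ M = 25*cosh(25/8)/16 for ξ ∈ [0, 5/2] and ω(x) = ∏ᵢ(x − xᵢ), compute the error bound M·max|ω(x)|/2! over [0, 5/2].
625*cosh(25/8)/512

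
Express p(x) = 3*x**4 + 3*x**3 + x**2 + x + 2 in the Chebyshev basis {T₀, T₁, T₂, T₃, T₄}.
(29/8)T₀ + (13/4)T₁ + (2)T₂ + (3/4)T₃ + (3/8)T₄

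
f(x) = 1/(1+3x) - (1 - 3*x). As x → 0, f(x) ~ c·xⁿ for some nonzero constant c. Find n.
2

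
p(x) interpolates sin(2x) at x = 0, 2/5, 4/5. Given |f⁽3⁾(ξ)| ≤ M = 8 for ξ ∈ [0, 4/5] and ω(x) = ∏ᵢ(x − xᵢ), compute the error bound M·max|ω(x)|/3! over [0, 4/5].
64*sqrt(3)/3375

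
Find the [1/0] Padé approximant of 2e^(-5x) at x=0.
2 - 10*x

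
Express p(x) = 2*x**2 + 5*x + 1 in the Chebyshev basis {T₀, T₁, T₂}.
(2)T₀ + (5)T₁ + T₂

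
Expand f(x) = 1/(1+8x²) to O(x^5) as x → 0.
1 - 8*x**2 + 64*x**4 + O(x**5)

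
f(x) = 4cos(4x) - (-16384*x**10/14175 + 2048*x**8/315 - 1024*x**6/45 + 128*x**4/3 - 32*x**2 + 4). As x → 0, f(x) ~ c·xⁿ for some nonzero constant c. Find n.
12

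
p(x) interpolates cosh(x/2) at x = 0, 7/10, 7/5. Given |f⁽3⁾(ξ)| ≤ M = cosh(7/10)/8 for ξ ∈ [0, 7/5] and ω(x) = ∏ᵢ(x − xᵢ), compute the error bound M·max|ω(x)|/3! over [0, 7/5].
343*sqrt(3)*cosh(7/10)/216000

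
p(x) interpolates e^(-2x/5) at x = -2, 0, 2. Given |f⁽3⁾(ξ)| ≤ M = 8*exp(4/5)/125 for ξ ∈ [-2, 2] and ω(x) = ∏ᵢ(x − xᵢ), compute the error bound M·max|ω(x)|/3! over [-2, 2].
64*sqrt(3)*exp(4/5)/3375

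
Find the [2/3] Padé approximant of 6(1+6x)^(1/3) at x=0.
(84*x**2 + 48*x + 6)/(-4*x**3/3 + 6*x**2 + 6*x + 1)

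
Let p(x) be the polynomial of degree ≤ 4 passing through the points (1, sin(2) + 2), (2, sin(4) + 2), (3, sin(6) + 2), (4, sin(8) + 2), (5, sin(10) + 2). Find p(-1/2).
-385*sin(8)/32 + 1485*sin(6)/64 + 315*sin(10)/128 + 2 + 1155*sin(2)/128 - 693*sin(4)/32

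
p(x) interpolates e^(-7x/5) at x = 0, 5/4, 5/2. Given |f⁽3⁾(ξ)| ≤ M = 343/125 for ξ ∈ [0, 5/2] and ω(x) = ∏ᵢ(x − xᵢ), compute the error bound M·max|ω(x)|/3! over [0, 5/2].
343*sqrt(3)/1728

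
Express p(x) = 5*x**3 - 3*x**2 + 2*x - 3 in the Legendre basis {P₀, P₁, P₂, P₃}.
(-4)P₀ + (5)P₁ + (-2)P₂ + (2)P₃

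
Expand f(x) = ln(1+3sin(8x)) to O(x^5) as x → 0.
24*x - 288*x**2 + 4352*x**3 - 76800*x**4 + O(x**5)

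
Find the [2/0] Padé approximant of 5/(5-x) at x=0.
x**2/25 + x/5 + 1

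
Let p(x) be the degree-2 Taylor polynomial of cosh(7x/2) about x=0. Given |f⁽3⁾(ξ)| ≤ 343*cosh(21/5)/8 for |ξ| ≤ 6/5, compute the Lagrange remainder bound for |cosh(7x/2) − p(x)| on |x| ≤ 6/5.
3087*cosh(21/5)/250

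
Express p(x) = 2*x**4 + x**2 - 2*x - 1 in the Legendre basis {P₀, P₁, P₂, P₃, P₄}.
(-4/15)P₀ + (-2)P₁ + (38/21)P₂ + (16/35)P₄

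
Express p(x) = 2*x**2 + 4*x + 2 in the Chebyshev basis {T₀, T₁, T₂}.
(3)T₀ + (4)T₁ + T₂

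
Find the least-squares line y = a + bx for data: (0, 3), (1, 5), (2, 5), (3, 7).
a = 16/5, b = 6/5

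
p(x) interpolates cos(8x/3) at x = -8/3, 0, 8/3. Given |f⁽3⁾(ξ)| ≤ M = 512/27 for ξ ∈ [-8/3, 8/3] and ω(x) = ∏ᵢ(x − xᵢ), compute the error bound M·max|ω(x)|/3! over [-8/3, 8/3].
262144*sqrt(3)/19683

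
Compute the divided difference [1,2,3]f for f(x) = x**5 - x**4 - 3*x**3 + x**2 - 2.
48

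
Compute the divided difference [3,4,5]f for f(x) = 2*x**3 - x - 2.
24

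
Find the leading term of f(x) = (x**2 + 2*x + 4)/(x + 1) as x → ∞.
x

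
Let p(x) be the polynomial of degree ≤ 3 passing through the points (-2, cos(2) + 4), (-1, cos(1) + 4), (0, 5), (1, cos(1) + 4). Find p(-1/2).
-cos(2)/16 + cos(1)/2 + 73/16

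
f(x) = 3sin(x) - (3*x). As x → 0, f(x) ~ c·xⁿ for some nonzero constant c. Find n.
3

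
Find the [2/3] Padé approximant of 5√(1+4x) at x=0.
(35*x**2 + 28*x + 5)/(-2*x**3/5 + 9*x**2/5 + 18*x/5 + 1)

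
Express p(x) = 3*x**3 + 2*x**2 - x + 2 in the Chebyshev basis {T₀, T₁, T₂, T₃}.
(3)T₀ + (5/4)T₁ + T₂ + (3/4)T₃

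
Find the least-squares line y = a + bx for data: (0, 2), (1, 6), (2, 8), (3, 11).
a = 12/5, b = 29/10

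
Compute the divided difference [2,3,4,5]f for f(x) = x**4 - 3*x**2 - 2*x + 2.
14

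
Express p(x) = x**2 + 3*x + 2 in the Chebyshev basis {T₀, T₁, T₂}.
(5/2)T₀ + (3)T₁ + (1/2)T₂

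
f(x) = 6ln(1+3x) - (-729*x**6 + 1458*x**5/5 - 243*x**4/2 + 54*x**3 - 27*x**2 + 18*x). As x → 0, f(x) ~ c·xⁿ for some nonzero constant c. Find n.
7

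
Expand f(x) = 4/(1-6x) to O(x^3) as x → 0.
4 + 24*x + 144*x**2 + O(x**3)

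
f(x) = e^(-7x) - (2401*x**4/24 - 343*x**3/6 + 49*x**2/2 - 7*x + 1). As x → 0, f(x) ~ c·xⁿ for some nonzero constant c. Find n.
5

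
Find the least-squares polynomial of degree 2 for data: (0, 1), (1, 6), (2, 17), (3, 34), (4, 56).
32/35 + (83/35)x + (20/7)x²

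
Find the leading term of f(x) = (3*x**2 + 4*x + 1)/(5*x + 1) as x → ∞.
3*x/5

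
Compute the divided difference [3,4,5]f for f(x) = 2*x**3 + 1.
24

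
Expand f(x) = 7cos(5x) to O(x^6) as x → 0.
7 - 175*x**2/2 + 4375*x**4/24 + O(x**6)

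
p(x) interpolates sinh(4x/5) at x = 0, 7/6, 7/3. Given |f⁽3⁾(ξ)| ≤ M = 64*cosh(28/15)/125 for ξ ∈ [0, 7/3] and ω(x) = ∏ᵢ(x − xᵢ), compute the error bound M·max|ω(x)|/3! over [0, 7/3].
2744*sqrt(3)*cosh(28/15)/91125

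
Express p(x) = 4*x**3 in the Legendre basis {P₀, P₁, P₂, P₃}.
(12/5)P₁ + (8/5)P₃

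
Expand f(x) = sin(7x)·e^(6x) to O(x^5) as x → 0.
7*x + 42*x**2 + 413*x**3/6 - 91*x**4 + O(x**5)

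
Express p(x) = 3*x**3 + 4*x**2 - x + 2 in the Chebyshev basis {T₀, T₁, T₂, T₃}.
(4)T₀ + (5/4)T₁ + (2)T₂ + (3/4)T₃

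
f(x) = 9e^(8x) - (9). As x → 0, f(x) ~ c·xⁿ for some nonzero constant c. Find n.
1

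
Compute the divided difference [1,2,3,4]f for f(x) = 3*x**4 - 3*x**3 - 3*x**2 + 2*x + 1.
27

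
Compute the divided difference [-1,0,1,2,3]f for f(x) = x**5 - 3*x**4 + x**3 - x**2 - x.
2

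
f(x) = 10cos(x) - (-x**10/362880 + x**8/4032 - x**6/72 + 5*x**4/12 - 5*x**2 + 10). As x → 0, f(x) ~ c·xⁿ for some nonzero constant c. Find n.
12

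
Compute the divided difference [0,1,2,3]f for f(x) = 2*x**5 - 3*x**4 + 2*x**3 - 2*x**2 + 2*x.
34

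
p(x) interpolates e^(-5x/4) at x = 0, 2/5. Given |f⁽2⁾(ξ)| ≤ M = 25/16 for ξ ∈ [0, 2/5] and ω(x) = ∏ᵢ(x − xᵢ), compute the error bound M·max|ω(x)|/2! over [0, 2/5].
1/32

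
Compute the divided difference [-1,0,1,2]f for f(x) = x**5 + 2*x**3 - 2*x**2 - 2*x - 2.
7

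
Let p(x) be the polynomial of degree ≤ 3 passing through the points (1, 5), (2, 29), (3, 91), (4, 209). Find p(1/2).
13/8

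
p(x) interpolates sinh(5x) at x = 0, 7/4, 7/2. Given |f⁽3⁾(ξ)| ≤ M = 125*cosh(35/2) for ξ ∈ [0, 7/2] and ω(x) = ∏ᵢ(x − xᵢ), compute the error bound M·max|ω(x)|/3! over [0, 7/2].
42875*sqrt(3)*cosh(35/2)/1728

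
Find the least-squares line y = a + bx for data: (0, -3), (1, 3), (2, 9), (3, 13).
a = -13/5, b = 27/5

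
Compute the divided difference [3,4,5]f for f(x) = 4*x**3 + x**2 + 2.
49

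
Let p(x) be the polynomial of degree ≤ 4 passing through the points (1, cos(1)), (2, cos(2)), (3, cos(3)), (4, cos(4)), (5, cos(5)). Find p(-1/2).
1485*cos(3)/64 + 315*cos(5)/128 + 1155*cos(1)/128 - 385*cos(4)/32 - 693*cos(2)/32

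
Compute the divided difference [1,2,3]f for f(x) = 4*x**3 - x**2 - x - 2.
23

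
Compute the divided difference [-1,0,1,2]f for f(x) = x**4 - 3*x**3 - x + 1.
-1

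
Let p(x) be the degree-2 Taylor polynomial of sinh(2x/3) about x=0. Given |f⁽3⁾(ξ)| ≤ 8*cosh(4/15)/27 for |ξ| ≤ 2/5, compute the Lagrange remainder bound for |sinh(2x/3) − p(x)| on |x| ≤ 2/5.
32*cosh(4/15)/10125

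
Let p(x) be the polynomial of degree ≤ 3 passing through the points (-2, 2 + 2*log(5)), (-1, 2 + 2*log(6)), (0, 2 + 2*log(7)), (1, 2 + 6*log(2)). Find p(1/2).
2 + log(14*2**(1/4)*3**(3/8)*5**(1/8)*7**(7/8)/3)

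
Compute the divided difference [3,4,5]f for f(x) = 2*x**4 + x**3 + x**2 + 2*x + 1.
207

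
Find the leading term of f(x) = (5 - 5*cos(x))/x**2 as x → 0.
5/2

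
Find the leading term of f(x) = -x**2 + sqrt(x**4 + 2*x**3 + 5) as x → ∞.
x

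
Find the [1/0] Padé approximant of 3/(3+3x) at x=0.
1 - x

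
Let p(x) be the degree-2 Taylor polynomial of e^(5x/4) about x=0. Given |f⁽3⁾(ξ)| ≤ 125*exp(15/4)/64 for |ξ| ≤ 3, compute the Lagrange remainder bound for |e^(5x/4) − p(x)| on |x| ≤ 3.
1125*exp(15/4)/128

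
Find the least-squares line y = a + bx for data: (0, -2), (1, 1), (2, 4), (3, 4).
a = -7/5, b = 21/10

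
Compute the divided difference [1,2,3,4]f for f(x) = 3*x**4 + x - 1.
30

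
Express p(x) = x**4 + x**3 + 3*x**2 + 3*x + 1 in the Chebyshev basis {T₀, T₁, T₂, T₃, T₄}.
(23/8)T₀ + (15/4)T₁ + (2)T₂ + (1/4)T₃ + (1/8)T₄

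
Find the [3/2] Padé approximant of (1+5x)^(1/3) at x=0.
(175*x**3/81 + 35*x**2/3 + 7*x + 1)/(50*x**2/9 + 16*x/3 + 1)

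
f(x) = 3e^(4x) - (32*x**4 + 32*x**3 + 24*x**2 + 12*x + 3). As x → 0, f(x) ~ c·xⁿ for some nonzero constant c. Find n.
5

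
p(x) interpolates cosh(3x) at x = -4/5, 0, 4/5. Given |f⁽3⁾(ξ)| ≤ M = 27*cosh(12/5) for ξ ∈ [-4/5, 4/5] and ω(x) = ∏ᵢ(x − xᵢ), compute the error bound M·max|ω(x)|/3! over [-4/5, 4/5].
64*sqrt(3)*cosh(12/5)/125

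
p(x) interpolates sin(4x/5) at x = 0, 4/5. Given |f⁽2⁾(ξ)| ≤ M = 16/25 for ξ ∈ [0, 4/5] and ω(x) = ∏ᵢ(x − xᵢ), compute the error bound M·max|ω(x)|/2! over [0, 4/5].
32/625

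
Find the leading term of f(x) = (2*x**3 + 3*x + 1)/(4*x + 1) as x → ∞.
x**2/2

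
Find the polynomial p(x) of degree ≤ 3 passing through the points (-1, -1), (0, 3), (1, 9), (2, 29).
2*x**3 + x**2 + 3*x + 3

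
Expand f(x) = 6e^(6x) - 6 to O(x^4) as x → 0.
36*x + 108*x**2 + 216*x**3 + O(x**4)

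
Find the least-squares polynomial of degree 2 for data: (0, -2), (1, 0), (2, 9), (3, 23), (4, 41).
-81/35 + (23/70)x + (37/14)x²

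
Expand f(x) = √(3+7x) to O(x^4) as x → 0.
sqrt(3) + 7*sqrt(3)*x/6 - 49*sqrt(3)*x**2/72 + 343*sqrt(3)*x**3/432 + O(x**4)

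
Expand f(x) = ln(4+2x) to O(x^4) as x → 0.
log(4) + x/2 - x**2/8 + x**3/24 + O(x**4)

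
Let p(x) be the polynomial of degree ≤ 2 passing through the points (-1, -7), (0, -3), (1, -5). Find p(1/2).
-13/4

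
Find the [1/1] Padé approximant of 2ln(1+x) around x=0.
2*x/(x/2 + 1)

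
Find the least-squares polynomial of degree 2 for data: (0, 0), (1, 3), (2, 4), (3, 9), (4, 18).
24/35 + (-13/35)x + (8/7)x²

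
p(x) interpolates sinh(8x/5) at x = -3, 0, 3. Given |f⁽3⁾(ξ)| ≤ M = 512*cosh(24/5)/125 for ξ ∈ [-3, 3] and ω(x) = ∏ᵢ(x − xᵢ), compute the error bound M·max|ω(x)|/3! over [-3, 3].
512*sqrt(3)*cosh(24/5)/125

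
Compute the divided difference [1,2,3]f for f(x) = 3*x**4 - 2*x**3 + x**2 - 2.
64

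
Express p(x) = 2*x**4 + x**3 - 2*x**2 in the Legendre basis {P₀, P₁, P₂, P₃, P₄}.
(-4/15)P₀ + (3/5)P₁ + (-4/21)P₂ + (2/5)P₃ + (16/35)P₄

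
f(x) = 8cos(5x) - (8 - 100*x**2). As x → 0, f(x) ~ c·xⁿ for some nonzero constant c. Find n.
4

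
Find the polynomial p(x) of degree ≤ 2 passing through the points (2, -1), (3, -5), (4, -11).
-x**2 + x + 1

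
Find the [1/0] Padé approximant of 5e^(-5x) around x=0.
5 - 25*x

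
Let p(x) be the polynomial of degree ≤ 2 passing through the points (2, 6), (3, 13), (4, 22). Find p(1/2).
-3/4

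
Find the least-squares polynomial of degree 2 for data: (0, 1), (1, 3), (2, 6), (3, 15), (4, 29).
52/35 + (-62/35)x + (15/7)x²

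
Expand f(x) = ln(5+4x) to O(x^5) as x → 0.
log(5) + 4*x/5 - 8*x**2/25 + 64*x**3/375 - 64*x**4/625 + O(x**5)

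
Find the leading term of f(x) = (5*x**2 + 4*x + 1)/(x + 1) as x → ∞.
5*x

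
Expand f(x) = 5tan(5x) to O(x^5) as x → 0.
25*x + 625*x**3/3 + O(x**5)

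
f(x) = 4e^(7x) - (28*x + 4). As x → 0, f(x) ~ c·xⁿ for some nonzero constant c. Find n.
2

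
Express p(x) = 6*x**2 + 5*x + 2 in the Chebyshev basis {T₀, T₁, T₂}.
(5)T₀ + (5)T₁ + (3)T₂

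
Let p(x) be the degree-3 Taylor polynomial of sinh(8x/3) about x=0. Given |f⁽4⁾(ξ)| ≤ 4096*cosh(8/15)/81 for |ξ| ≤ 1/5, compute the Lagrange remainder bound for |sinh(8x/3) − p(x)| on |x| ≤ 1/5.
512*cosh(8/15)/151875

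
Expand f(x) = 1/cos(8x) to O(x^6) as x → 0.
1 + 32*x**2 + 2560*x**4/3 + O(x**6)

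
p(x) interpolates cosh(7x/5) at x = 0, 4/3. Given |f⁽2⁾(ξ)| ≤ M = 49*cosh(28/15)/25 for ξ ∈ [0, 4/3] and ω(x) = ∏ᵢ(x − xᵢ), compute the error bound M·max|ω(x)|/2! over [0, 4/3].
98*cosh(28/15)/225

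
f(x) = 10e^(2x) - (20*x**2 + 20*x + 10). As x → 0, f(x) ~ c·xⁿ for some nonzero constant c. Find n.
3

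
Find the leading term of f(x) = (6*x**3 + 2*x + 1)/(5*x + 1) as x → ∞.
6*x**2/5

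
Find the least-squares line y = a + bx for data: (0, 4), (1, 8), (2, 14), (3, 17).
a = 4, b = 9/2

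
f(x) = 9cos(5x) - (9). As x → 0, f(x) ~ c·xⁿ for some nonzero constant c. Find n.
2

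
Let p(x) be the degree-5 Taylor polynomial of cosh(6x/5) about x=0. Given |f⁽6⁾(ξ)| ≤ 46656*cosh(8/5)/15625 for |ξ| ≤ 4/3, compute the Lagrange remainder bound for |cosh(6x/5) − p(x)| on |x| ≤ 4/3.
16384*cosh(8/5)/703125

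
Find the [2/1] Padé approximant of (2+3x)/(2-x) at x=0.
(3*x/2 + 1)/(1 - x/2)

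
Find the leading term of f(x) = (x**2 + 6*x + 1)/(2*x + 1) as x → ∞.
x/2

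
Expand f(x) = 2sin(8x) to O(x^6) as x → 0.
16*x - 512*x**3/3 + 8192*x**5/15 + O(x**6)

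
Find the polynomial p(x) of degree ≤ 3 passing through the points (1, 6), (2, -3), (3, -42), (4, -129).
-3*x**3 + 3*x**2 + 3*x + 3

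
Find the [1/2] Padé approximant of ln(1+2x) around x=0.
2*x/(-x**2/3 + x + 1)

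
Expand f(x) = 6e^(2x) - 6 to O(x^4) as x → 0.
12*x + 12*x**2 + 8*x**3 + O(x**4)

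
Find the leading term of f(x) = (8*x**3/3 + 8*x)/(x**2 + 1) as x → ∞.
8*x/3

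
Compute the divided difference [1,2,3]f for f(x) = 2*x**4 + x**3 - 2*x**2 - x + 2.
54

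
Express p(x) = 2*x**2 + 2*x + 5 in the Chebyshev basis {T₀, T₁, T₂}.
(6)T₀ + (2)T₁ + T₂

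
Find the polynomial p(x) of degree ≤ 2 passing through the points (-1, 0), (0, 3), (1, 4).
-x**2 + 2*x + 3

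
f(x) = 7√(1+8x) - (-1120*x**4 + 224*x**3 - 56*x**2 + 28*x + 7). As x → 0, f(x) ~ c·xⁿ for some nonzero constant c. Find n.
5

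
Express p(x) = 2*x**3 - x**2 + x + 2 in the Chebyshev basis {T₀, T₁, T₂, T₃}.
(3/2)T₀ + (5/2)T₁ + (-1/2)T₂ + (1/2)T₃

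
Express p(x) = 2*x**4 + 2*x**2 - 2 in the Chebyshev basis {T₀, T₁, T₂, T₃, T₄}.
(-1/4)T₀ + (2)T₂ + (1/4)T₄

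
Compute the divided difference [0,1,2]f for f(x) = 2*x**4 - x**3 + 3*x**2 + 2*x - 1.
14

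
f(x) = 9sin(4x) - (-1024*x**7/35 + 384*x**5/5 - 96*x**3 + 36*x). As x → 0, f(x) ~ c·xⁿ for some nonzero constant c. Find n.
9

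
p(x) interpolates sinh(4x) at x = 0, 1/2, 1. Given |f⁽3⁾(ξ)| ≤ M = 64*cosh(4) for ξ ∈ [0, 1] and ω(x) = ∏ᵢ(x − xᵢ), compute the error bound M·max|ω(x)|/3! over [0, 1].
8*sqrt(3)*cosh(4)/27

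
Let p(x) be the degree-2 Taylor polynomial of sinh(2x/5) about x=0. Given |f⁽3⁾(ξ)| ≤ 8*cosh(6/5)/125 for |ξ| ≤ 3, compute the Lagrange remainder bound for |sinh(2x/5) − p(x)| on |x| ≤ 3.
36*cosh(6/5)/125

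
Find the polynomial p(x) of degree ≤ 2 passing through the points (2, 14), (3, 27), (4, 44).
2*x**2 + 3*x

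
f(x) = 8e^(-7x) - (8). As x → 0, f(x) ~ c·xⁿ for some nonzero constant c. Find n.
1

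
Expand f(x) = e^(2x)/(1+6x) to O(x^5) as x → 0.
1 - 4*x + 26*x**2 - 464*x**3/3 + 2786*x**4/3 + O(x**5)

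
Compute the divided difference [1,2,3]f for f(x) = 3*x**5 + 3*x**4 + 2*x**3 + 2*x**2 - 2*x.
359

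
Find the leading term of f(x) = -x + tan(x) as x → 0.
x**3/3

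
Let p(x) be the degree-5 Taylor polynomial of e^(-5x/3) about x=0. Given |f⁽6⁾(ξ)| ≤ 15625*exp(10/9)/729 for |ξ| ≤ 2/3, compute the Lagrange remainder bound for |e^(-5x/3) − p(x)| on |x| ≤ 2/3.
12500*exp(10/9)/4782969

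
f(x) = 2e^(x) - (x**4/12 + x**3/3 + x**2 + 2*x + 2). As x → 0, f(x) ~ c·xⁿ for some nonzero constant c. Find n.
5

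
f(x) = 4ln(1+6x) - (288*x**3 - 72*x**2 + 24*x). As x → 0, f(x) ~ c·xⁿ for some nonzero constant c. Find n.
4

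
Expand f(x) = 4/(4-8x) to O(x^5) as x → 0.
1 + 2*x + 4*x**2 + 8*x**3 + 16*x**4 + O(x**5)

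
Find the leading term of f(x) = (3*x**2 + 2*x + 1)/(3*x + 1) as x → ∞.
x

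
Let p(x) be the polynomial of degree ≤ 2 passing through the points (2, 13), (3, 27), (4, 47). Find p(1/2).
13/4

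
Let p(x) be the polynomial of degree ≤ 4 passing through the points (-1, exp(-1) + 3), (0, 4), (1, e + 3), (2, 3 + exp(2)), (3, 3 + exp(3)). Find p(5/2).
(-5 + e*(-70*e + 412 + 35*exp(3) + 140*exp(2)))*exp(-1)/128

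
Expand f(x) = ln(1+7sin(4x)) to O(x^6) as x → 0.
28*x - 392*x**2 + 21728*x**3/3 - 454720*x**4/3 + 10150784*x**5/3 + O(x**6)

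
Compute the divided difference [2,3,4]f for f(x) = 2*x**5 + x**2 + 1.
571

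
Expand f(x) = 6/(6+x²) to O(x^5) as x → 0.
1 - x**2/6 + x**4/36 + O(x**5)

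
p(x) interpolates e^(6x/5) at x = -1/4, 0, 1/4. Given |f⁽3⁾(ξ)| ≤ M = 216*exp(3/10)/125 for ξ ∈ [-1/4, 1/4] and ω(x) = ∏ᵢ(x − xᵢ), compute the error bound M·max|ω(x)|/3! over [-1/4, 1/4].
sqrt(3)*exp(3/10)/1000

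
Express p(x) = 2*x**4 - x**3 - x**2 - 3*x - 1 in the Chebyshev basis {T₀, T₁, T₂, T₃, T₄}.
(-3/4)T₀ + (-15/4)T₁ + (1/2)T₂ + (-1/4)T₃ + (1/4)T₄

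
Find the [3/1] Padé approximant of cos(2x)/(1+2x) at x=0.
(x**3/3 - 7*x**2/3 + x/6 + 1)/(13*x/6 + 1)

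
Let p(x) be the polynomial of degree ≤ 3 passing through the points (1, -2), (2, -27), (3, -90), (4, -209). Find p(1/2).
15/8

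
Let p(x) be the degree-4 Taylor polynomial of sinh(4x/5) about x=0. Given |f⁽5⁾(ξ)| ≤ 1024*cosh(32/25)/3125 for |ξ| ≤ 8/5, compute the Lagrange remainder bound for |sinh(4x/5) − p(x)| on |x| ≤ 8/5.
4194304*cosh(32/25)/146484375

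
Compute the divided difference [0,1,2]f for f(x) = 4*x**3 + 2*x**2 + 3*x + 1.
14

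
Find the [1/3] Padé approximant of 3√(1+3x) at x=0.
(63*x/8 + 3)/(27*x**3/64 - 9*x**2/16 + 9*x/8 + 1)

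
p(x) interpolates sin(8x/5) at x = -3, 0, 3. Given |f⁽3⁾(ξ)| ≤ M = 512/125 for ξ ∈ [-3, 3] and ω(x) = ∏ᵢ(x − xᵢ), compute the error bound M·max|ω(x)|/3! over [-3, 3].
512*sqrt(3)/125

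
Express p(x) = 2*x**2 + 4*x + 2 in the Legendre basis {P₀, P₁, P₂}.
(8/3)P₀ + (4)P₁ + (4/3)P₂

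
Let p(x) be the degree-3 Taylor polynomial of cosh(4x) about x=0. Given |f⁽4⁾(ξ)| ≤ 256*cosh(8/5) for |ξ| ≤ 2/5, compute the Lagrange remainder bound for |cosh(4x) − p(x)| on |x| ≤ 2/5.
512*cosh(8/5)/1875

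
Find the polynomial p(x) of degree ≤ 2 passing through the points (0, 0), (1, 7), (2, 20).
3*x**2 + 4*x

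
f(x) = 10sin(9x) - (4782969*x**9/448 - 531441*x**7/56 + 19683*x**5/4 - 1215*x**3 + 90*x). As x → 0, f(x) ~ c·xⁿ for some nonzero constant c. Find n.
11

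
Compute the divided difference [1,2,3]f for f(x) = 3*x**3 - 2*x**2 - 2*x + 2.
16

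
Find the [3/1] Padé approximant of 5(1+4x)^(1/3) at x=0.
(-320*x**3/81 + 80*x**2/9 + 20*x + 5)/(8*x/3 + 1)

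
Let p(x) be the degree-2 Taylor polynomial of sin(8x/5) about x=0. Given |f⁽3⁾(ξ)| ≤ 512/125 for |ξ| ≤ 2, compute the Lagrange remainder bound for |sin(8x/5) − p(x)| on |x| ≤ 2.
2048/375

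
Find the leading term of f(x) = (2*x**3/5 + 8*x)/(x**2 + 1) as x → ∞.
2*x/5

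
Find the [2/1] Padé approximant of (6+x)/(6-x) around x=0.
(x/6 + 1)/(1 - x/6)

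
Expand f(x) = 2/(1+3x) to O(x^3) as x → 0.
2 - 6*x + 18*x**2 + O(x**3)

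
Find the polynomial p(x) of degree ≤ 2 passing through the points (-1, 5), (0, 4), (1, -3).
-3*x**2 - 4*x + 4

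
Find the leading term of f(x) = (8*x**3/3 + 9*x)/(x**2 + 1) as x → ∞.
8*x/3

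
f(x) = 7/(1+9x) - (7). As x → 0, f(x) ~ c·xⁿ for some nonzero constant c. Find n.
1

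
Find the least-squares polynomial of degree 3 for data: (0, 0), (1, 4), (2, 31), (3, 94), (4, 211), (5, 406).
-7/18 + (1411/756)x + (40/63)x² + (329/108)x³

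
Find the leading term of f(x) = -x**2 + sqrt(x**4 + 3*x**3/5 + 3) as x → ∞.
3*x/10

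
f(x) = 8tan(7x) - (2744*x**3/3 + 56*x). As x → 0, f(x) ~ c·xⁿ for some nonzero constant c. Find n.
5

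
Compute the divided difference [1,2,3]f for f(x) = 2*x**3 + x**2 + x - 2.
13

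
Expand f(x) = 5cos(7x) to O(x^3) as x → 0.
5 - 245*x**2/2 + O(x**3)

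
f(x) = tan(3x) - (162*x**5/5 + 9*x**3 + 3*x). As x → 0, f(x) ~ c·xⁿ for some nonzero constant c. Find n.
7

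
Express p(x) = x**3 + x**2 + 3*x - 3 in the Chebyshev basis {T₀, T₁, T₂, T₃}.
(-5/2)T₀ + (15/4)T₁ + (1/2)T₂ + (1/4)T₃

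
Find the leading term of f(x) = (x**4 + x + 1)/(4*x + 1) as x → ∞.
x**3/4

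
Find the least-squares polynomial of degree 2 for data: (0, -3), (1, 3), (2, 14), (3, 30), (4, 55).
-93/35 + (141/70)x + (43/14)x²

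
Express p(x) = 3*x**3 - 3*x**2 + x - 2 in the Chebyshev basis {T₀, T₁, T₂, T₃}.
(-7/2)T₀ + (13/4)T₁ + (-3/2)T₂ + (3/4)T₃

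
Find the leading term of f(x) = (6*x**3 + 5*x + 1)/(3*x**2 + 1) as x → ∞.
2*x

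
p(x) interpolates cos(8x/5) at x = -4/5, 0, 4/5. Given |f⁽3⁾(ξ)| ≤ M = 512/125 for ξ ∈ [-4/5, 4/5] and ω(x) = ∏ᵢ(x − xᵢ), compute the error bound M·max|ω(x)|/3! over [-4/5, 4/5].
32768*sqrt(3)/421875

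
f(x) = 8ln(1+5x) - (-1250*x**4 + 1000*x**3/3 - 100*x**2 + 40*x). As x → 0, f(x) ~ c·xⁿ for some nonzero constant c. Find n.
5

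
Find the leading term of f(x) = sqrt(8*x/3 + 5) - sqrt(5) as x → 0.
4*sqrt(5)*x/15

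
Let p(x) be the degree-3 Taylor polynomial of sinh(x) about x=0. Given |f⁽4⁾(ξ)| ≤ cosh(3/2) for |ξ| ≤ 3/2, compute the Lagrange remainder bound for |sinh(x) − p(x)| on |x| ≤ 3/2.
27*cosh(3/2)/128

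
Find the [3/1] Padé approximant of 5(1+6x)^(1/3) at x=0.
(-40*x**3/3 + 20*x**2 + 30*x + 5)/(4*x + 1)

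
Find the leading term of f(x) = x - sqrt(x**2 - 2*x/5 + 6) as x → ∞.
1/5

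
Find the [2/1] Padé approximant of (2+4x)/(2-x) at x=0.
(2*x + 1)/(1 - x/2)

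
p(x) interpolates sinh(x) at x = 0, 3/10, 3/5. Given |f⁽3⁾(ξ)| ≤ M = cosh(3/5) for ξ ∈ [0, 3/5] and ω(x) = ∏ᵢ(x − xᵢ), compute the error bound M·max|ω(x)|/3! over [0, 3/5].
sqrt(3)*cosh(3/5)/1000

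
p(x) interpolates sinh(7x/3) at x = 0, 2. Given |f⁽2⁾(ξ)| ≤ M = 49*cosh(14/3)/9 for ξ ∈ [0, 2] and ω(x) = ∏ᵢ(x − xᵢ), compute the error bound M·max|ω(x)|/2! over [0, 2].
49*cosh(14/3)/18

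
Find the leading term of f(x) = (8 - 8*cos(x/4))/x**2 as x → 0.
1/4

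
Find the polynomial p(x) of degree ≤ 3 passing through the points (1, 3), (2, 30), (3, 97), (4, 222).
3*x**3 + 2*x**2 - 2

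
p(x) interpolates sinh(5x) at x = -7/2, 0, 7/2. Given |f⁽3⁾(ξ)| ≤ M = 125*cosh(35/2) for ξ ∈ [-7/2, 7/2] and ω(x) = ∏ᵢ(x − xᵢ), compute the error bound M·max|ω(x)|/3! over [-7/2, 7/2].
42875*sqrt(3)*cosh(35/2)/216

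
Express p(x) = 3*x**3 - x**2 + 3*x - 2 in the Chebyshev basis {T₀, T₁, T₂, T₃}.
(-5/2)T₀ + (21/4)T₁ + (-1/2)T₂ + (3/4)T₃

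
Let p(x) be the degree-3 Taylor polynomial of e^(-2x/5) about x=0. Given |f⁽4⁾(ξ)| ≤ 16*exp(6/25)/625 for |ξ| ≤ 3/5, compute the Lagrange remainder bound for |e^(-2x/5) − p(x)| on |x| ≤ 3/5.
54*exp(6/25)/390625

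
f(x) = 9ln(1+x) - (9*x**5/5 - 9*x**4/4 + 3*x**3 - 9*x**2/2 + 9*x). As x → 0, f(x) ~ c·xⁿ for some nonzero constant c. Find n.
6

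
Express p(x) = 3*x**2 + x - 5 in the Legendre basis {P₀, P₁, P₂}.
(-4)P₀ + P₁ + (2)P₂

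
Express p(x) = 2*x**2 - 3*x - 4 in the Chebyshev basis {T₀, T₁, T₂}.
(-3)T₀ + (-3)T₁ + T₂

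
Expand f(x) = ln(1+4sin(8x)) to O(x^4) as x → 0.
32*x - 512*x**2 + 31744*x**3/3 + O(x**4)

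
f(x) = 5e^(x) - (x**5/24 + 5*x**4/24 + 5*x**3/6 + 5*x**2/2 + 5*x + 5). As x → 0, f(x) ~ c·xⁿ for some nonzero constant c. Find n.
6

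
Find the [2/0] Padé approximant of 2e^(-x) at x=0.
x**2 - 2*x + 2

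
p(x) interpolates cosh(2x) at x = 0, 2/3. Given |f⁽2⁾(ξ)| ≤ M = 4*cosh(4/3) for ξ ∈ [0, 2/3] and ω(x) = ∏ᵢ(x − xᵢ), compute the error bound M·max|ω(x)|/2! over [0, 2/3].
2*cosh(4/3)/9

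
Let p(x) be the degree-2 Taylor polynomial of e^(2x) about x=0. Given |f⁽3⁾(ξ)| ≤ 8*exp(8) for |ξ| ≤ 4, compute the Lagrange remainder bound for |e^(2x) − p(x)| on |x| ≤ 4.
256*exp(8)/3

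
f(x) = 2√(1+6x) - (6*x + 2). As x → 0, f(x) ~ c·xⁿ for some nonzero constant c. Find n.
2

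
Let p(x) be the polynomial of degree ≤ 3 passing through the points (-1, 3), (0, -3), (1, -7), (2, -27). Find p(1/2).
-33/8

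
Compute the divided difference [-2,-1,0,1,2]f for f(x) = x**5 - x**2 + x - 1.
0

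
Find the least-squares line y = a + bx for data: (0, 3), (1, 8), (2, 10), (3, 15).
a = 33/10, b = 19/5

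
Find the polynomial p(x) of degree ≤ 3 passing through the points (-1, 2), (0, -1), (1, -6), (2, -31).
-3*x**3 - x**2 - x - 1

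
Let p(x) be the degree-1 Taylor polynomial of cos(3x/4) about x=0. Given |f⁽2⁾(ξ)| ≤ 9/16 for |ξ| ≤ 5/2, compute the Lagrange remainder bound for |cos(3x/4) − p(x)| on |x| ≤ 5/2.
225/128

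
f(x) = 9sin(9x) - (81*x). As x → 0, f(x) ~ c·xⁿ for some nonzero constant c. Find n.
3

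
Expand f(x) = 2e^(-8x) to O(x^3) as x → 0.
2 - 16*x + 64*x**2 + O(x**3)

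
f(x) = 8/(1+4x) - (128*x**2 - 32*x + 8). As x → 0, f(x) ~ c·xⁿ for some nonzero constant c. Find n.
3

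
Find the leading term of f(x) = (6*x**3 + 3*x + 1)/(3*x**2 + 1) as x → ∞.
2*x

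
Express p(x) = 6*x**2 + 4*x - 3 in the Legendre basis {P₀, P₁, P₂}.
-P₀ + (4)P₁ + (4)P₂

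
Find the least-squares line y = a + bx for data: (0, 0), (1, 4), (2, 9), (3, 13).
a = -1/10, b = 22/5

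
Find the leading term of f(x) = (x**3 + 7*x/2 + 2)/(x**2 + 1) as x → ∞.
x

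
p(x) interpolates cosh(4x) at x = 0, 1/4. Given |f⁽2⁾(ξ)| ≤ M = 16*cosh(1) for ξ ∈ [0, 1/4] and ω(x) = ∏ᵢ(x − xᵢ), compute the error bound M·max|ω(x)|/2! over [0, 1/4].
cosh(1)/8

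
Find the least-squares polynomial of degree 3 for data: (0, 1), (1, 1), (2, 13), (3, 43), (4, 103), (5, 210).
38/63 + (248/189)x + (-421/252)x² + (211/108)x³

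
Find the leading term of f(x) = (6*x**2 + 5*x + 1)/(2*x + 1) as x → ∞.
3*x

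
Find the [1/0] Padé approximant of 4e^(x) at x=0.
4*x + 4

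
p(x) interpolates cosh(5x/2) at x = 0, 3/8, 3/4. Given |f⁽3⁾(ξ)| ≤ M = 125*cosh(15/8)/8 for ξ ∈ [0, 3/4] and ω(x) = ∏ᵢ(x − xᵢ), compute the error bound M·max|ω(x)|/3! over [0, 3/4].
125*sqrt(3)*cosh(15/8)/4096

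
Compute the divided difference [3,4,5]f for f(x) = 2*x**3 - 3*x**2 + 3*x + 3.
21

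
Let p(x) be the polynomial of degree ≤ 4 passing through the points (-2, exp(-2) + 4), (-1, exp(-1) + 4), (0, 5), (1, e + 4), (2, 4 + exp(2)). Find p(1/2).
(-20*e + 3 + (-5*exp(2) + 60*e + 602)*exp(2))*exp(-2)/128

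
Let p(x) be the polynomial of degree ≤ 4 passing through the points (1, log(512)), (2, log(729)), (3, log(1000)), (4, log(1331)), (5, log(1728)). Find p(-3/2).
log(59285549689505892056868344324448208820874232148807968788202283012051522375647232000000000000000000000000000000000000000000000000000000000000000000000000000000000000000000000000000000000000000000000000000000000000000000000000000000000000000000000000000000000000000000000000000000000000000000000000000000000000000000*11**(1/32)*2**(115/128)*3**(113/128)*5**(39/64)/4964270922240166408221004307194249298496206077163764027893898324916734096542073902857075946203322479309131218048907375042182641740738711201260602286732270372571623549738597309279375101742125597215136036079477323249567497014035985854175285265995183679140228471688194057401065078720151908474662955044905024186453601)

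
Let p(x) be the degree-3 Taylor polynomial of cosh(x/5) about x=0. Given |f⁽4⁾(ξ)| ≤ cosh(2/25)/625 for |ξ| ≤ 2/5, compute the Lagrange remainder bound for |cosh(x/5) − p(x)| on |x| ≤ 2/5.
2*cosh(2/25)/1171875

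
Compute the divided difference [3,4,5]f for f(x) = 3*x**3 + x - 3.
36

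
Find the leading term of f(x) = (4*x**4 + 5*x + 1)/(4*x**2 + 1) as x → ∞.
x**2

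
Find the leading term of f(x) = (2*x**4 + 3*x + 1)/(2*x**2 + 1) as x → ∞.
x**2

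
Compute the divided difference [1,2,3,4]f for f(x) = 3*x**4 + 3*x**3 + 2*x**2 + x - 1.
33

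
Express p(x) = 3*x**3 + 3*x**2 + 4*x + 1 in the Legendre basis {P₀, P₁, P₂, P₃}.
(2)P₀ + (29/5)P₁ + (2)P₂ + (6/5)P₃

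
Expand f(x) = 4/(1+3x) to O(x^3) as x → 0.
4 - 12*x + 36*x**2 + O(x**3)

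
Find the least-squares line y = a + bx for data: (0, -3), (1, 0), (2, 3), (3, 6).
a = -3, b = 3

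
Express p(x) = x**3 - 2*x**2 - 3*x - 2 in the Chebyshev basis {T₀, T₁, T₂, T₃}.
(-3)T₀ + (-9/4)T₁ - T₂ + (1/4)T₃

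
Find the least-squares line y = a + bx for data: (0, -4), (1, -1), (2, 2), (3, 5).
a = -4, b = 3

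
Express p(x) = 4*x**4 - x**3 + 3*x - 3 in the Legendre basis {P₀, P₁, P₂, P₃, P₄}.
(-11/5)P₀ + (12/5)P₁ + (16/7)P₂ + (-2/5)P₃ + (32/35)P₄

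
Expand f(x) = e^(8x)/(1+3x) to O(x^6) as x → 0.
1 + 5*x + 17*x**2 + 103*x**3/3 + 203*x**4/3 + 1051*x**5/15 + O(x**6)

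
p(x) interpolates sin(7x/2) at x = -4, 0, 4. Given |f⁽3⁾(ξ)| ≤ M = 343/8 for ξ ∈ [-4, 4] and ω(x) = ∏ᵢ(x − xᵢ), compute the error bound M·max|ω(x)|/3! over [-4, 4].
2744*sqrt(3)/27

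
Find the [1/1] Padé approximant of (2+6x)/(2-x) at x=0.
(3*x + 1)/(1 - x/2)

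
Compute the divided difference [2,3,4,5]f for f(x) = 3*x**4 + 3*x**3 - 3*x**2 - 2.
45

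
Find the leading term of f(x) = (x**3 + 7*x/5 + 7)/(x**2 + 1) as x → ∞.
x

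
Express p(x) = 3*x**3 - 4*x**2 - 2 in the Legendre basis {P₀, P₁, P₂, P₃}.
(-10/3)P₀ + (9/5)P₁ + (-8/3)P₂ + (6/5)P₃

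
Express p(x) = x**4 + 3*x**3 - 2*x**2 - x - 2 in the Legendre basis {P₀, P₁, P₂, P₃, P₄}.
(-37/15)P₀ + (4/5)P₁ + (-16/21)P₂ + (6/5)P₃ + (8/35)P₄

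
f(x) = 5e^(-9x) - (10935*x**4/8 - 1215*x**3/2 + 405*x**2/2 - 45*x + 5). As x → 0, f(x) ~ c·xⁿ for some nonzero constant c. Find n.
5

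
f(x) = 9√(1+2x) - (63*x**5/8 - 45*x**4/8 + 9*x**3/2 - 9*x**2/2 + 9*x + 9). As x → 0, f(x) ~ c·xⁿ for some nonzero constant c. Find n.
6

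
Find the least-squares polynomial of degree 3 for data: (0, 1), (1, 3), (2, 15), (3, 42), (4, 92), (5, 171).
17/18 + (-125/756)x + (167/126)x² + (119/108)x³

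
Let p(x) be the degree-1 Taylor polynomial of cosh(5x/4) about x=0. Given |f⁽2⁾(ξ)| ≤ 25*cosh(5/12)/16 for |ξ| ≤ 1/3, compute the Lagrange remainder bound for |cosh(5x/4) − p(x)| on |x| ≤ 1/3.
25*cosh(5/12)/288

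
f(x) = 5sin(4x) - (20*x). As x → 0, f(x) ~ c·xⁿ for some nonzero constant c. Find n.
3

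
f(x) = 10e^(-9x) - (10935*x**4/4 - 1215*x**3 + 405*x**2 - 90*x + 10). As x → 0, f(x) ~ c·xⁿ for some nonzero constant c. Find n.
5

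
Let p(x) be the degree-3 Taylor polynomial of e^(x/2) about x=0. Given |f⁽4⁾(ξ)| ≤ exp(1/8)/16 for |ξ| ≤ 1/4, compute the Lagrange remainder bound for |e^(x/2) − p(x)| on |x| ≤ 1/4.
exp(1/8)/98304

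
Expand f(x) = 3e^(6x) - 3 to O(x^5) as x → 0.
18*x + 54*x**2 + 108*x**3 + 162*x**4 + O(x**5)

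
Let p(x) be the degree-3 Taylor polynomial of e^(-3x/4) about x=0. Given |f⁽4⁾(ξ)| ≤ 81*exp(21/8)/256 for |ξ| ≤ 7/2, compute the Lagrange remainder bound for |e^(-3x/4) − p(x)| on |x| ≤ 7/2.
64827*exp(21/8)/32768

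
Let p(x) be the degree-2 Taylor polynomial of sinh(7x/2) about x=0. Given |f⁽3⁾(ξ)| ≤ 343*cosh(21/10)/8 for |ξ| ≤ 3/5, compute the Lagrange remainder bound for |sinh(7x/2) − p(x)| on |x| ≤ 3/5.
3087*cosh(21/10)/2000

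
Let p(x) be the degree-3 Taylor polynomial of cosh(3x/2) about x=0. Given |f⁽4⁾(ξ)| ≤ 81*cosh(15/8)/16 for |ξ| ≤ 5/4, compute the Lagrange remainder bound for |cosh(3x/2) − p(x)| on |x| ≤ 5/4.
16875*cosh(15/8)/32768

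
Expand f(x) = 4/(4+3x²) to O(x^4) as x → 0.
1 - 3*x**2/4 + O(x**4)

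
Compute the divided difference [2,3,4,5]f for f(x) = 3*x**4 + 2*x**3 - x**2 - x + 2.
44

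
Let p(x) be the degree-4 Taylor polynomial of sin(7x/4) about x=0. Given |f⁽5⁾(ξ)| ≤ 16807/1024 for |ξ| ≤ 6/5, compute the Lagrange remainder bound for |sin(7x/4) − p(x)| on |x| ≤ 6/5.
1361367/4000000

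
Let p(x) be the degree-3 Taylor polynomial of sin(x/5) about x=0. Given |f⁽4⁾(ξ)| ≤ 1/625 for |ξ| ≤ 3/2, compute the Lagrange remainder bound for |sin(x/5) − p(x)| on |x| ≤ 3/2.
27/80000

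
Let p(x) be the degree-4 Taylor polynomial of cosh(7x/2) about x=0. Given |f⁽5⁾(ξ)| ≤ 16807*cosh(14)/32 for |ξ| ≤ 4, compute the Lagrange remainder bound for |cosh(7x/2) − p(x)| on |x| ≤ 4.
67228*cosh(14)/15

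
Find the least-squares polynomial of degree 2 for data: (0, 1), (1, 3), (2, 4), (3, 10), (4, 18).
10/7 + (-53/70)x + (17/14)x²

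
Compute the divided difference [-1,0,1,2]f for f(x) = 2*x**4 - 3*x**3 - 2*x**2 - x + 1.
1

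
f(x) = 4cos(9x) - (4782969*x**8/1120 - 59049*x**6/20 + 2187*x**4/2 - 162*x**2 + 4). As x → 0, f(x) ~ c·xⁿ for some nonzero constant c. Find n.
10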